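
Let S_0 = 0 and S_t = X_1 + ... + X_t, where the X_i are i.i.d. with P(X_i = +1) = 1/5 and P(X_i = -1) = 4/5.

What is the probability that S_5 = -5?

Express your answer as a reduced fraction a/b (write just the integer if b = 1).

To reach position -5 after 5 steps: need 0 steps of +1 and 5 steps of -1.
Number of such sequences: C(5,0) = 1
Each has probability (1/5)^0 · (4/5)^5 = 1024/3125
P = 1 · 1024/3125 = 1024/3125

Answer: 1024/3125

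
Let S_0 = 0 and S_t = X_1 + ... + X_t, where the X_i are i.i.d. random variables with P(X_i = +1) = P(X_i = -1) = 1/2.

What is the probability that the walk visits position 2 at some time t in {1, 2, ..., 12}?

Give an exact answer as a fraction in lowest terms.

Answer: 595/1024

Derivation:
Count via complement. Let g(t,s) = #length-t paths at position s with S_1..S_t all ≠ 2.
g(t,s) = g(t-1,s-1) + g(t-1,s+1) for s ≠ 2; g(t,2) = 0.
t=0: g(0,0)=1
t=1: g(1,-1)=1 g(1,1)=1
t=2: g(2,-2)=1 g(2,0)=2
t=3: g(3,-3)=1 g(3,-1)=3 g(3,1)=2
t=4: g(4,-4)=1 g(4,-2)=4 g(4,0)=5
t=5: g(5,-5)=1 g(5,-3)=5 g(5,-1)=9 g(5,1)=5
t=6: g(6,-6)=1 g(6,-4)=6 g(6,-2)=14 g(6,0)=14
t=7: g(7,-7)=1 g(7,-5)=7 g(7,-3)=20 g(7,-1)=28 g(7,1)=14
t=8: g(8,-8)=1 g(8,-6)=8 g(8,-4)=27 g(8,-2)=48 g(8,0)=42
t=9: g(9,-9)=1 g(9,-7)=9 g(9,-5)=35 g(9,-3)=75 g(9,-1)=90 g(9,1)=42
t=10: g(10,-10)=1 g(10,-8)=10 g(10,-6)=44 g(10,-4)=110 g(10,-2)=165 g(10,0)=132
t=11: g(11,-11)=1 g(11,-9)=11 g(11,-7)=54 g(11,-5)=154 g(11,-3)=275 g(11,-1)=297 g(11,1)=132
t=12: g(12,-12)=1 g(12,-10)=12 g(12,-8)=65 g(12,-6)=208 g(12,-4)=429 g(12,-2)=572 g(12,0)=429
Paths never hitting 2: Σ_s g(12,s) = 1716
Paths hitting 2: 2^12 - 1716 = 2380
P = 2380/4096 = 595/1024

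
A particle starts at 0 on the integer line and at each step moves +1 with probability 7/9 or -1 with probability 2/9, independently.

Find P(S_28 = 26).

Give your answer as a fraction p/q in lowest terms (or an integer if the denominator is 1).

To reach position 26 after 28 steps: need 27 steps of +1 and 1 step of -1.
Number of such sequences: C(28,27) = 28
Each has probability (7/9)^27 · (2/9)^1 = 131424724727068560279086/523347633027360537213511521
P = 28 · 131424724727068560279086/523347633027360537213511521 = 3679892292357919687814408/523347633027360537213511521

Answer: 3679892292357919687814408/523347633027360537213511521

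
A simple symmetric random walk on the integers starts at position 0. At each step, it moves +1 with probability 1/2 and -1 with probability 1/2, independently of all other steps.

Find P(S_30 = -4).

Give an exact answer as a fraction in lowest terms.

To reach position -4 after 30 steps: need 13 steps of +1 and 17 of -1.
Favorable paths: C(30,13) = 119759850
Total paths: 2^30 = 1073741824
P = 119759850/1073741824 = 59879925/536870912

Answer: 59879925/536870912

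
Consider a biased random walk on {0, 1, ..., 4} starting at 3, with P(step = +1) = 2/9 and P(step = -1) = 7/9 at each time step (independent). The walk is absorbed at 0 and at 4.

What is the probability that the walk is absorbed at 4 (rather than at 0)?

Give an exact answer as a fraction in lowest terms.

Answer: 134/477

Derivation:
Biased walk: p = 2/9, q = 7/9, r = q/p = 7/2
Gambler's ruin: P(hit 4 before 0 | start at 3) = (1 - r^a)/(1 - r^N)
r^3 = 343/8; r^4 = 2401/16
P = (1 - 343/8) / (1 - 2401/16) = -335/8 / -2385/16 = 134/477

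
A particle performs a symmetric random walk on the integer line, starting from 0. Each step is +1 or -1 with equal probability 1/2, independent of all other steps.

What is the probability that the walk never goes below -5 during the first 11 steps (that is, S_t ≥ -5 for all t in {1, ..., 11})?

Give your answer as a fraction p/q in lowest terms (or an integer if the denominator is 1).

Answer: 957/1024

Derivation:
Let f(t,s) = #length-t paths at position s with S_1..S_t all ≥ -5.
f(t,s) = f(t-1,s-1) + f(t-1,s+1) for s ≥ -5; f(t,s) = 0 for s < -5.
t=0: f(0,0)=1
t=1: f(1,-1)=1 f(1,1)=1
t=2: f(2,-2)=1 f(2,0)=2 f(2,2)=1
t=3: f(3,-3)=1 f(3,-1)=3 f(3,1)=3 f(3,3)=1
t=4: f(4,-4)=1 f(4,-2)=4 f(4,0)=6 f(4,2)=4 f(4,4)=1
t=5: f(5,-5)=1 f(5,-3)=5 f(5,-1)=10 f(5,1)=10 f(5,3)=5 f(5,5)=1
t=6: f(6,-4)=6 f(6,-2)=15 f(6,0)=20 f(6,2)=15 f(6,4)=6 f(6,6)=1
t=7: f(7,-5)=6 f(7,-3)=21 f(7,-1)=35 f(7,1)=35 f(7,3)=21 f(7,5)=7 f(7,7)=1
t=8: f(8,-4)=27 f(8,-2)=56 f(8,0)=70 f(8,2)=56 f(8,4)=28 f(8,6)=8 f(8,8)=1
t=9: f(9,-5)=27 f(9,-3)=83 f(9,-1)=126 f(9,1)=126 f(9,3)=84 f(9,5)=36 f(9,7)=9 f(9,9)=1
t=10: f(10,-4)=110 f(10,-2)=209 f(10,0)=252 f(10,2)=210 f(10,4)=120 f(10,6)=45 f(10,8)=10 f(10,10)=1
t=11: f(11,-5)=110 f(11,-3)=319 f(11,-1)=461 f(11,1)=462 f(11,3)=330 f(11,5)=165 f(11,7)=55 f(11,9)=11 f(11,11)=1
Σ_s f(11,s) = 1914
P = 1914/2048 = 957/1024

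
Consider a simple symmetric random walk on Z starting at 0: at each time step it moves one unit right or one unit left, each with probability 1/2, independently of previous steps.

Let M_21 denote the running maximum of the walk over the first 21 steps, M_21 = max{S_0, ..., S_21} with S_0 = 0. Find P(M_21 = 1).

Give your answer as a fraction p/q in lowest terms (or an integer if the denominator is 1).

Let M_21 = max(S_0,...,S_21). Use the reflection principle: for j ≥ 1, #{paths with M_21 ≥ j} = #{S_21 ≥ j} + #{S_21 ≥ j+1}.
By reflection, #{M_21 ≥ 1} = #{S_21 ≥ 1} + #{S_21 ≥ 2} = 1048576 + 695860 = 1744436.
#{M_21 ≥ 2} = #{S_21 ≥ 2} + #{S_21 ≥ 3} = 695860 + 695860 = 1391720.
#{M_21 = 1} = 1744436 - 1391720 = 352716.
P(M_21 = 1) = 352716/2097152 = 88179/524288

Answer: 88179/524288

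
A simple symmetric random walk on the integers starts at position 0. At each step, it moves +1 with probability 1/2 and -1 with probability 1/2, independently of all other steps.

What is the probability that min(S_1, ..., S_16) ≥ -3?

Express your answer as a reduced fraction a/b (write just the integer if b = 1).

Answer: 21879/32768

Derivation:
Let f(t,s) = #length-t paths at position s with S_1..S_t all ≥ -3.
f(t,s) = f(t-1,s-1) + f(t-1,s+1) for s ≥ -3; f(t,s) = 0 for s < -3.
t=0: f(0,0)=1
t=1: f(1,-1)=1 f(1,1)=1
t=2: f(2,-2)=1 f(2,0)=2 f(2,2)=1
t=3: f(3,-3)=1 f(3,-1)=3 f(3,1)=3 f(3,3)=1
t=4: f(4,-2)=4 f(4,0)=6 f(4,2)=4 f(4,4)=1
t=5: f(5,-3)=4 f(5,-1)=10 f(5,1)=10 f(5,3)=5 f(5,5)=1
t=6: f(6,-2)=14 f(6,0)=20 f(6,2)=15 f(6,4)=6 f(6,6)=1
t=7: f(7,-3)=14 f(7,-1)=34 f(7,1)=35 f(7,3)=21 f(7,5)=7 f(7,7)=1
t=8: f(8,-2)=48 f(8,0)=69 f(8,2)=56 f(8,4)=28 f(8,6)=8 f(8,8)=1
t=9: f(9,-3)=48 f(9,-1)=117 f(9,1)=125 f(9,3)=84 f(9,5)=36 f(9,7)=9 f(9,9)=1
t=10: f(10,-2)=165 f(10,0)=242 f(10,2)=209 f(10,4)=120 f(10,6)=45 f(10,8)=10 f(10,10)=1
t=11: f(11,-3)=165 f(11,-1)=407 f(11,1)=451 f(11,3)=329 f(11,5)=165 f(11,7)=55 f(11,9)=11 f(11,11)=1
t=12: f(12,-2)=572 f(12,0)=858 f(12,2)=780 f(12,4)=494 f(12,6)=220 f(12,8)=66 f(12,10)=12 f(12,12)=1
t=13: f(13,-3)=572 f(13,-1)=1430 f(13,1)=1638 f(13,3)=1274 f(13,5)=714 f(13,7)=286 f(13,9)=78 f(13,11)=13 f(13,13)=1
t=14: f(14,-2)=2002 f(14,0)=3068 f(14,2)=2912 f(14,4)=1988 f(14,6)=1000 f(14,8)=364 f(14,10)=91 f(14,12)=14 f(14,14)=1
t=15: f(15,-3)=2002 f(15,-1)=5070 f(15,1)=5980 f(15,3)=4900 f(15,5)=2988 f(15,7)=1364 f(15,9)=455 f(15,11)=105 f(15,13)=15 f(15,15)=1
t=16: f(16,-2)=7072 f(16,0)=11050 f(16,2)=10880 f(16,4)=7888 f(16,6)=4352 f(16,8)=1819 f(16,10)=560 f(16,12)=120 f(16,14)=16 f(16,16)=1
Σ_s f(16,s) = 43758
P = 43758/65536 = 21879/32768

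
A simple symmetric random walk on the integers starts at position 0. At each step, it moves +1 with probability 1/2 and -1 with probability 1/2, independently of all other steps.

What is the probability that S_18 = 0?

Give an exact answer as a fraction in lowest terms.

Answer: 12155/65536

Derivation:
To return to 0 after 18 steps: need exactly 9 steps of +1 and 9 of -1.
Favorable paths: C(18,9) = 48620
Total paths: 2^18 = 262144
P = 48620/262144 = 12155/65536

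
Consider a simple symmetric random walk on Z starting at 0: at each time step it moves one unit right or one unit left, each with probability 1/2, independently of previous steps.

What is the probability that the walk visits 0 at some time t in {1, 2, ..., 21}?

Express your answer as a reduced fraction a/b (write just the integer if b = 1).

Count via complement. Let g(t,s) = #length-t paths at position s with S_1..S_t all ≠ 0.
g(t,s) = g(t-1,s-1) + g(t-1,s+1) for s ≠ 0; g(t,0) = 0.
t=0: g(0,0)=1
t=1: g(1,-1)=1 g(1,1)=1
t=2: g(2,-2)=1 g(2,2)=1
t=3: g(3,-3)=1 g(3,-1)=1 g(3,1)=1 g(3,3)=1
t=4: g(4,-4)=1 g(4,-2)=2 g(4,2)=2 g(4,4)=1
t=5: g(5,-5)=1 g(5,-3)=3 g(5,-1)=2 g(5,1)=2 g(5,3)=3 g(5,5)=1
t=6: g(6,-6)=1 g(6,-4)=4 g(6,-2)=5 g(6,2)=5 g(6,4)=4 g(6,6)=1
t=7: g(7,-7)=1 g(7,-5)=5 g(7,-3)=9 g(7,-1)=5 g(7,1)=5 g(7,3)=9 g(7,5)=5 g(7,7)=1
t=8: g(8,-8)=1 g(8,-6)=6 g(8,-4)=14 g(8,-2)=14 g(8,2)=14 g(8,4)=14 g(8,6)=6 g(8,8)=1
t=9: g(9,-9)=1 g(9,-7)=7 g(9,-5)=20 g(9,-3)=28 g(9,-1)=14 g(9,1)=14 g(9,3)=28 g(9,5)=20 g(9,7)=7 g(9,9)=1
t=10: g(10,-10)=1 g(10,-8)=8 g(10,-6)=27 g(10,-4)=48 g(10,-2)=42 g(10,2)=42 g(10,4)=48 g(10,6)=27 g(10,8)=8 g(10,10)=1
t=11: g(11,-11)=1 g(11,-9)=9 g(11,-7)=35 g(11,-5)=75 g(11,-3)=90 g(11,-1)=42 g(11,1)=42 g(11,3)=90 g(11,5)=75 g(11,7)=35 g(11,9)=9 g(11,11)=1
t=12: g(12,-12)=1 g(12,-10)=10 g(12,-8)=44 g(12,-6)=110 g(12,-4)=165 g(12,-2)=132 g(12,2)=132 g(12,4)=165 g(12,6)=110 g(12,8)=44 g(12,10)=10 g(12,12)=1
t=13: g(13,-13)=1 g(13,-11)=11 g(13,-9)=54 g(13,-7)=154 g(13,-5)=275 g(13,-3)=297 g(13,-1)=132 g(13,1)=132 g(13,3)=297 g(13,5)=275 g(13,7)=154 g(13,9)=54 g(13,11)=11 g(13,13)=1
t=14: g(14,-14)=1 g(14,-12)=12 g(14,-10)=65 g(14,-8)=208 g(14,-6)=429 g(14,-4)=572 g(14,-2)=429 g(14,2)=429 g(14,4)=572 g(14,6)=429 g(14,8)=208 g(14,10)=65 g(14,12)=12 g(14,14)=1
t=15: g(15,-15)=1 g(15,-13)=13 g(15,-11)=77 g(15,-9)=273 g(15,-7)=637 g(15,-5)=1001 g(15,-3)=1001 g(15,-1)=429 g(15,1)=429 g(15,3)=1001 g(15,5)=1001 g(15,7)=637 g(15,9)=273 g(15,11)=77 g(15,13)=13 g(15,15)=1
t=16: g(16,-16)=1 g(16,-14)=14 g(16,-12)=90 g(16,-10)=350 g(16,-8)=910 g(16,-6)=1638 g(16,-4)=2002 g(16,-2)=1430 g(16,2)=1430 g(16,4)=2002 g(16,6)=1638 g(16,8)=910 g(16,10)=350 g(16,12)=90 g(16,14)=14 g(16,16)=1
t=17: g(17,-17)=1 g(17,-15)=15 g(17,-13)=104 g(17,-11)=440 g(17,-9)=1260 g(17,-7)=2548 g(17,-5)=3640 g(17,-3)=3432 g(17,-1)=1430 g(17,1)=1430 g(17,3)=3432 g(17,5)=3640 g(17,7)=2548 g(17,9)=1260 g(17,11)=440 g(17,13)=104 g(17,15)=15 g(17,17)=1
t=18: g(18,-18)=1 g(18,-16)=16 g(18,-14)=119 g(18,-12)=544 g(18,-10)=1700 g(18,-8)=3808 g(18,-6)=6188 g(18,-4)=7072 g(18,-2)=4862 g(18,2)=4862 g(18,4)=7072 g(18,6)=6188 g(18,8)=3808 g(18,10)=1700 g(18,12)=544 g(18,14)=119 g(18,16)=16 g(18,18)=1
t=19: g(19,-19)=1 g(19,-17)=17 g(19,-15)=135 g(19,-13)=663 g(19,-11)=2244 g(19,-9)=5508 g(19,-7)=9996 g(19,-5)=13260 g(19,-3)=11934 g(19,-1)=4862 g(19,1)=4862 g(19,3)=11934 g(19,5)=13260 g(19,7)=9996 g(19,9)=5508 g(19,11)=2244 g(19,13)=663 g(19,15)=135 g(19,17)=17 g(19,19)=1
t=20: g(20,-20)=1 g(20,-18)=18 g(20,-16)=152 g(20,-14)=798 g(20,-12)=2907 g(20,-10)=7752 g(20,-8)=15504 g(20,-6)=23256 g(20,-4)=25194 g(20,-2)=16796 g(20,2)=16796 g(20,4)=25194 g(20,6)=23256 g(20,8)=15504 g(20,10)=7752 g(20,12)=2907 g(20,14)=798 g(20,16)=152 g(20,18)=18 g(20,20)=1
t=21: g(21,-21)=1 g(21,-19)=19 g(21,-17)=170 g(21,-15)=950 g(21,-13)=3705 g(21,-11)=10659 g(21,-9)=23256 g(21,-7)=38760 g(21,-5)=48450 g(21,-3)=41990 g(21,-1)=16796 g(21,1)=16796 g(21,3)=41990 g(21,5)=48450 g(21,7)=38760 g(21,9)=23256 g(21,11)=10659 g(21,13)=3705 g(21,15)=950 g(21,17)=170 g(21,19)=19 g(21,21)=1
Paths never hitting 0: Σ_s g(21,s) = 369512
Paths hitting 0: 2^21 - 369512 = 1727640
P = 1727640/2097152 = 215955/262144

Answer: 215955/262144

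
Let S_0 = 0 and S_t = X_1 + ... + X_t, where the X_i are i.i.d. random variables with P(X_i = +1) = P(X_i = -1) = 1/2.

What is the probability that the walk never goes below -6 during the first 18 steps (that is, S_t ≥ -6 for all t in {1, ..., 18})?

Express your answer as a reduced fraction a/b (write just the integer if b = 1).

Let f(t,s) = #length-t paths at position s with S_1..S_t all ≥ -6.
f(t,s) = f(t-1,s-1) + f(t-1,s+1) for s ≥ -6; f(t,s) = 0 for s < -6.
t=0: f(0,0)=1
t=1: f(1,-1)=1 f(1,1)=1
t=2: f(2,-2)=1 f(2,0)=2 f(2,2)=1
t=3: f(3,-3)=1 f(3,-1)=3 f(3,1)=3 f(3,3)=1
t=4: f(4,-4)=1 f(4,-2)=4 f(4,0)=6 f(4,2)=4 f(4,4)=1
t=5: f(5,-5)=1 f(5,-3)=5 f(5,-1)=10 f(5,1)=10 f(5,3)=5 f(5,5)=1
t=6: f(6,-6)=1 f(6,-4)=6 f(6,-2)=15 f(6,0)=20 f(6,2)=15 f(6,4)=6 f(6,6)=1
t=7: f(7,-5)=7 f(7,-3)=21 f(7,-1)=35 f(7,1)=35 f(7,3)=21 f(7,5)=7 f(7,7)=1
t=8: f(8,-6)=7 f(8,-4)=28 f(8,-2)=56 f(8,0)=70 f(8,2)=56 f(8,4)=28 f(8,6)=8 f(8,8)=1
t=9: f(9,-5)=35 f(9,-3)=84 f(9,-1)=126 f(9,1)=126 f(9,3)=84 f(9,5)=36 f(9,7)=9 f(9,9)=1
t=10: f(10,-6)=35 f(10,-4)=119 f(10,-2)=210 f(10,0)=252 f(10,2)=210 f(10,4)=120 f(10,6)=45 f(10,8)=10 f(10,10)=1
t=11: f(11,-5)=154 f(11,-3)=329 f(11,-1)=462 f(11,1)=462 f(11,3)=330 f(11,5)=165 f(11,7)=55 f(11,9)=11 f(11,11)=1
t=12: f(12,-6)=154 f(12,-4)=483 f(12,-2)=791 f(12,0)=924 f(12,2)=792 f(12,4)=495 f(12,6)=220 f(12,8)=66 f(12,10)=12 f(12,12)=1
t=13: f(13,-5)=637 f(13,-3)=1274 f(13,-1)=1715 f(13,1)=1716 f(13,3)=1287 f(13,5)=715 f(13,7)=286 f(13,9)=78 f(13,11)=13 f(13,13)=1
t=14: f(14,-6)=637 f(14,-4)=1911 f(14,-2)=2989 f(14,0)=3431 f(14,2)=3003 f(14,4)=2002 f(14,6)=1001 f(14,8)=364 f(14,10)=91 f(14,12)=14 f(14,14)=1
t=15: f(15,-5)=2548 f(15,-3)=4900 f(15,-1)=6420 f(15,1)=6434 f(15,3)=5005 f(15,5)=3003 f(15,7)=1365 f(15,9)=455 f(15,11)=105 f(15,13)=15 f(15,15)=1
t=16: f(16,-6)=2548 f(16,-4)=7448 f(16,-2)=11320 f(16,0)=12854 f(16,2)=11439 f(16,4)=8008 f(16,6)=4368 f(16,8)=1820 f(16,10)=560 f(16,12)=120 f(16,14)=16 f(16,16)=1
t=17: f(17,-5)=9996 f(17,-3)=18768 f(17,-1)=24174 f(17,1)=24293 f(17,3)=19447 f(17,5)=12376 f(17,7)=6188 f(17,9)=2380 f(17,11)=680 f(17,13)=136 f(17,15)=17 f(17,17)=1
t=18: f(18,-6)=9996 f(18,-4)=28764 f(18,-2)=42942 f(18,0)=48467 f(18,2)=43740 f(18,4)=31823 f(18,6)=18564 f(18,8)=8568 f(18,10)=3060 f(18,12)=816 f(18,14)=153 f(18,16)=18 f(18,18)=1
Σ_s f(18,s) = 236912
P = 236912/262144 = 14807/16384

Answer: 14807/16384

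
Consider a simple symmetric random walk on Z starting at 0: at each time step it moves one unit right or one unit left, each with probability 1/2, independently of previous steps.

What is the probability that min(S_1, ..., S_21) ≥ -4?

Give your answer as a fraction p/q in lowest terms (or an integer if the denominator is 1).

Let f(t,s) = #length-t paths at position s with S_1..S_t all ≥ -4.
f(t,s) = f(t-1,s-1) + f(t-1,s+1) for s ≥ -4; f(t,s) = 0 for s < -4.
t=0: f(0,0)=1
t=1: f(1,-1)=1 f(1,1)=1
t=2: f(2,-2)=1 f(2,0)=2 f(2,2)=1
t=3: f(3,-3)=1 f(3,-1)=3 f(3,1)=3 f(3,3)=1
t=4: f(4,-4)=1 f(4,-2)=4 f(4,0)=6 f(4,2)=4 f(4,4)=1
t=5: f(5,-3)=5 f(5,-1)=10 f(5,1)=10 f(5,3)=5 f(5,5)=1
t=6: f(6,-4)=5 f(6,-2)=15 f(6,0)=20 f(6,2)=15 f(6,4)=6 f(6,6)=1
t=7: f(7,-3)=20 f(7,-1)=35 f(7,1)=35 f(7,3)=21 f(7,5)=7 f(7,7)=1
t=8: f(8,-4)=20 f(8,-2)=55 f(8,0)=70 f(8,2)=56 f(8,4)=28 f(8,6)=8 f(8,8)=1
t=9: f(9,-3)=75 f(9,-1)=125 f(9,1)=126 f(9,3)=84 f(9,5)=36 f(9,7)=9 f(9,9)=1
t=10: f(10,-4)=75 f(10,-2)=200 f(10,0)=251 f(10,2)=210 f(10,4)=120 f(10,6)=45 f(10,8)=10 f(10,10)=1
t=11: f(11,-3)=275 f(11,-1)=451 f(11,1)=461 f(11,3)=330 f(11,5)=165 f(11,7)=55 f(11,9)=11 f(11,11)=1
t=12: f(12,-4)=275 f(12,-2)=726 f(12,0)=912 f(12,2)=791 f(12,4)=495 f(12,6)=220 f(12,8)=66 f(12,10)=12 f(12,12)=1
t=13: f(13,-3)=1001 f(13,-1)=1638 f(13,1)=1703 f(13,3)=1286 f(13,5)=715 f(13,7)=286 f(13,9)=78 f(13,11)=13 f(13,13)=1
t=14: f(14,-4)=1001 f(14,-2)=2639 f(14,0)=3341 f(14,2)=2989 f(14,4)=2001 f(14,6)=1001 f(14,8)=364 f(14,10)=91 f(14,12)=14 f(14,14)=1
t=15: f(15,-3)=3640 f(15,-1)=5980 f(15,1)=6330 f(15,3)=4990 f(15,5)=3002 f(15,7)=1365 f(15,9)=455 f(15,11)=105 f(15,13)=15 f(15,15)=1
t=16: f(16,-4)=3640 f(16,-2)=9620 f(16,0)=12310 f(16,2)=11320 f(16,4)=7992 f(16,6)=4367 f(16,8)=1820 f(16,10)=560 f(16,12)=120 f(16,14)=16 f(16,16)=1
t=17: f(17,-3)=13260 f(17,-1)=21930 f(17,1)=23630 f(17,3)=19312 f(17,5)=12359 f(17,7)=6187 f(17,9)=2380 f(17,11)=680 f(17,13)=136 f(17,15)=17 f(17,17)=1
t=18: f(18,-4)=13260 f(18,-2)=35190 f(18,0)=45560 f(18,2)=42942 f(18,4)=31671 f(18,6)=18546 f(18,8)=8567 f(18,10)=3060 f(18,12)=816 f(18,14)=153 f(18,16)=18 f(18,18)=1
t=19: f(19,-3)=48450 f(19,-1)=80750 f(19,1)=88502 f(19,3)=74613 f(19,5)=50217 f(19,7)=27113 f(19,9)=11627 f(19,11)=3876 f(19,13)=969 f(19,15)=171 f(19,17)=19 f(19,19)=1
t=20: f(20,-4)=48450 f(20,-2)=129200 f(20,0)=169252 f(20,2)=163115 f(20,4)=124830 f(20,6)=77330 f(20,8)=38740 f(20,10)=15503 f(20,12)=4845 f(20,14)=1140 f(20,16)=190 f(20,18)=20 f(20,20)=1
t=21: f(21,-3)=177650 f(21,-1)=298452 f(21,1)=332367 f(21,3)=287945 f(21,5)=202160 f(21,7)=116070 f(21,9)=54243 f(21,11)=20348 f(21,13)=5985 f(21,15)=1330 f(21,17)=210 f(21,19)=21 f(21,21)=1
Σ_s f(21,s) = 1496782
P = 1496782/2097152 = 748391/1048576

Answer: 748391/1048576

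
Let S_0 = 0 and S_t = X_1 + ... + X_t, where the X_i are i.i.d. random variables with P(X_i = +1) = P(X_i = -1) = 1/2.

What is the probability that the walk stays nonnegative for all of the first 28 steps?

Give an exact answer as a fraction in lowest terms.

Answer: 5014575/33554432

Derivation:
Let f(t,s) = #length-t paths at position s with S_1..S_t all ≥ 0.
f(t,s) = f(t-1,s-1) + f(t-1,s+1) for s ≥ 0; f(t,s) = 0 for s < 0.
t=0: f(0,0)=1
t=1: f(1,1)=1
t=2: f(2,0)=1 f(2,2)=1
t=3: f(3,1)=2 f(3,3)=1
t=4: f(4,0)=2 f(4,2)=3 f(4,4)=1
t=5: f(5,1)=5 f(5,3)=4 f(5,5)=1
t=6: f(6,0)=5 f(6,2)=9 f(6,4)=5 f(6,6)=1
t=7: f(7,1)=14 f(7,3)=14 f(7,5)=6 f(7,7)=1
t=8: f(8,0)=14 f(8,2)=28 f(8,4)=20 f(8,6)=7 f(8,8)=1
t=9: f(9,1)=42 f(9,3)=48 f(9,5)=27 f(9,7)=8 f(9,9)=1
t=10: f(10,0)=42 f(10,2)=90 f(10,4)=75 f(10,6)=35 f(10,8)=9 f(10,10)=1
t=11: f(11,1)=132 f(11,3)=165 f(11,5)=110 f(11,7)=44 f(11,9)=10 f(11,11)=1
t=12: f(12,0)=132 f(12,2)=297 f(12,4)=275 f(12,6)=154 f(12,8)=54 f(12,10)=11 f(12,12)=1
t=13: f(13,1)=429 f(13,3)=572 f(13,5)=429 f(13,7)=208 f(13,9)=65 f(13,11)=12 f(13,13)=1
t=14: f(14,0)=429 f(14,2)=1001 f(14,4)=1001 f(14,6)=637 f(14,8)=273 f(14,10)=77 f(14,12)=13 f(14,14)=1
t=15: f(15,1)=1430 f(15,3)=2002 f(15,5)=1638 f(15,7)=910 f(15,9)=350 f(15,11)=90 f(15,13)=14 f(15,15)=1
t=16: f(16,0)=1430 f(16,2)=3432 f(16,4)=3640 f(16,6)=2548 f(16,8)=1260 f(16,10)=440 f(16,12)=104 f(16,14)=15 f(16,16)=1
t=17: f(17,1)=4862 f(17,3)=7072 f(17,5)=6188 f(17,7)=3808 f(17,9)=1700 f(17,11)=544 f(17,13)=119 f(17,15)=16 f(17,17)=1
t=18: f(18,0)=4862 f(18,2)=11934 f(18,4)=13260 f(18,6)=9996 f(18,8)=5508 f(18,10)=2244 f(18,12)=663 f(18,14)=135 f(18,16)=17 f(18,18)=1
t=19: f(19,1)=16796 f(19,3)=25194 f(19,5)=23256 f(19,7)=15504 f(19,9)=7752 f(19,11)=2907 f(19,13)=798 f(19,15)=152 f(19,17)=18 f(19,19)=1
t=20: f(20,0)=16796 f(20,2)=41990 f(20,4)=48450 f(20,6)=38760 f(20,8)=23256 f(20,10)=10659 f(20,12)=3705 f(20,14)=950 f(20,16)=170 f(20,18)=19 f(20,20)=1
t=21: f(21,1)=58786 f(21,3)=90440 f(21,5)=87210 f(21,7)=62016 f(21,9)=33915 f(21,11)=14364 f(21,13)=4655 f(21,15)=1120 f(21,17)=189 f(21,19)=20 f(21,21)=1
t=22: f(22,0)=58786 f(22,2)=149226 f(22,4)=177650 f(22,6)=149226 f(22,8)=95931 f(22,10)=48279 f(22,12)=19019 f(22,14)=5775 f(22,16)=1309 f(22,18)=209 f(22,20)=21 f(22,22)=1
t=23: f(23,1)=208012 f(23,3)=326876 f(23,5)=326876 f(23,7)=245157 f(23,9)=144210 f(23,11)=67298 f(23,13)=24794 f(23,15)=7084 f(23,17)=1518 f(23,19)=230 f(23,21)=22 f(23,23)=1
t=24: f(24,0)=208012 f(24,2)=534888 f(24,4)=653752 f(24,6)=572033 f(24,8)=389367 f(24,10)=211508 f(24,12)=92092 f(24,14)=31878 f(24,16)=8602 f(24,18)=1748 f(24,20)=252 f(24,22)=23 f(24,24)=1
t=25: f(25,1)=742900 f(25,3)=1188640 f(25,5)=1225785 f(25,7)=961400 f(25,9)=600875 f(25,11)=303600 f(25,13)=123970 f(25,15)=40480 f(25,17)=10350 f(25,19)=2000 f(25,21)=275 f(25,23)=24 f(25,25)=1
t=26: f(26,0)=742900 f(26,2)=1931540 f(26,4)=2414425 f(26,6)=2187185 f(26,8)=1562275 f(26,10)=904475 f(26,12)=427570 f(26,14)=164450 f(26,16)=50830 f(26,18)=12350 f(26,20)=2275 f(26,22)=299 f(26,24)=25 f(26,26)=1
t=27: f(27,1)=2674440 f(27,3)=4345965 f(27,5)=4601610 f(27,7)=3749460 f(27,9)=2466750 f(27,11)=1332045 f(27,13)=592020 f(27,15)=215280 f(27,17)=63180 f(27,19)=14625 f(27,21)=2574 f(27,23)=324 f(27,25)=26 f(27,27)=1
t=28: f(28,0)=2674440 f(28,2)=7020405 f(28,4)=8947575 f(28,6)=8351070 f(28,8)=6216210 f(28,10)=3798795 f(28,12)=1924065 f(28,14)=807300 f(28,16)=278460 f(28,18)=77805 f(28,20)=17199 f(28,22)=2898 f(28,24)=350 f(28,26)=27 f(28,28)=1
Σ_s f(28,s) = 40116600
P = 40116600/268435456 = 5014575/33554432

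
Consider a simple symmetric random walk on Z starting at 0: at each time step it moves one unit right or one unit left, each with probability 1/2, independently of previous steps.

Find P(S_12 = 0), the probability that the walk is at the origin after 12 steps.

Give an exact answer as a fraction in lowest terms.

Answer: 231/1024

Derivation:
To return to 0 after 12 steps: need exactly 6 steps of +1 and 6 of -1.
Favorable paths: C(12,6) = 924
Total paths: 2^12 = 4096
P = 924/4096 = 231/1024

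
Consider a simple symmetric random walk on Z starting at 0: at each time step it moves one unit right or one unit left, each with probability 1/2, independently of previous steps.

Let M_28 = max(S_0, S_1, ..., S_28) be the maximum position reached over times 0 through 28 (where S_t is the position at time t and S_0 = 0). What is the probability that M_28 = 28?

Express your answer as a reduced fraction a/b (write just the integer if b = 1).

Answer: 1/268435456

Derivation:
Let M_28 = max(S_0,...,S_28). Use the reflection principle: for j ≥ 1, #{paths with M_28 ≥ j} = #{S_28 ≥ j} + #{S_28 ≥ j+1}.
By reflection, #{M_28 ≥ 28} = #{S_28 ≥ 28} + #{S_28 ≥ 29} = 1 + 0 = 1.
#{M_28 ≥ 29} = #{S_28 ≥ 29} + #{S_28 ≥ 30} = 0 + 0 = 0.
#{M_28 = 28} = 1 - 0 = 1.
P(M_28 = 28) = 1/268435456 = 1/268435456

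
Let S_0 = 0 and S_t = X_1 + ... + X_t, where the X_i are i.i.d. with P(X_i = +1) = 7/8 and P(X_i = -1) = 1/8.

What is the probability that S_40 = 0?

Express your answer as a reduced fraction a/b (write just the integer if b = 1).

Answer: 2749771733951721848256092205/332306998946228968225951765070086144

Derivation:
To be at 0 after 40 steps: need exactly 20 steps of +1 and 20 of -1.
Number of such sequences: C(40,20) = 137846528820
Each has probability (7/8)^20 · (1/8)^20 = 79792266297612001/1329227995784915872903807060280344576
P = 137846528820 · 79792266297612001/1329227995784915872903807060280344576 = 2749771733951721848256092205/332306998946228968225951765070086144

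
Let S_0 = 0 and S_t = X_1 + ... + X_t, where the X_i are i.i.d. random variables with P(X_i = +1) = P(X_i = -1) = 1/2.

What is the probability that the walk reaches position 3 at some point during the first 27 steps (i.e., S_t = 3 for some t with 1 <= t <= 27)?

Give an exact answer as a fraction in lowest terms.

Count via complement. Let g(t,s) = #length-t paths at position s with S_1..S_t all ≠ 3.
g(t,s) = g(t-1,s-1) + g(t-1,s+1) for s ≠ 3; g(t,3) = 0.
t=0: g(0,0)=1
t=1: g(1,-1)=1 g(1,1)=1
t=2: g(2,-2)=1 g(2,0)=2 g(2,2)=1
t=3: g(3,-3)=1 g(3,-1)=3 g(3,1)=3
t=4: g(4,-4)=1 g(4,-2)=4 g(4,0)=6 g(4,2)=3
t=5: g(5,-5)=1 g(5,-3)=5 g(5,-1)=10 g(5,1)=9
t=6: g(6,-6)=1 g(6,-4)=6 g(6,-2)=15 g(6,0)=19 g(6,2)=9
t=7: g(7,-7)=1 g(7,-5)=7 g(7,-3)=21 g(7,-1)=34 g(7,1)=28
t=8: g(8,-8)=1 g(8,-6)=8 g(8,-4)=28 g(8,-2)=55 g(8,0)=62 g(8,2)=28
t=9: g(9,-9)=1 g(9,-7)=9 g(9,-5)=36 g(9,-3)=83 g(9,-1)=117 g(9,1)=90
t=10: g(10,-10)=1 g(10,-8)=10 g(10,-6)=45 g(10,-4)=119 g(10,-2)=200 g(10,0)=207 g(10,2)=90
t=11: g(11,-11)=1 g(11,-9)=11 g(11,-7)=55 g(11,-5)=164 g(11,-3)=319 g(11,-1)=407 g(11,1)=297
t=12: g(12,-12)=1 g(12,-10)=12 g(12,-8)=66 g(12,-6)=219 g(12,-4)=483 g(12,-2)=726 g(12,0)=704 g(12,2)=297
t=13: g(13,-13)=1 g(13,-11)=13 g(13,-9)=78 g(13,-7)=285 g(13,-5)=702 g(13,-3)=1209 g(13,-1)=1430 g(13,1)=1001
t=14: g(14,-14)=1 g(14,-12)=14 g(14,-10)=91 g(14,-8)=363 g(14,-6)=987 g(14,-4)=1911 g(14,-2)=2639 g(14,0)=2431 g(14,2)=1001
t=15: g(15,-15)=1 g(15,-13)=15 g(15,-11)=105 g(15,-9)=454 g(15,-7)=1350 g(15,-5)=2898 g(15,-3)=4550 g(15,-1)=5070 g(15,1)=3432
t=16: g(16,-16)=1 g(16,-14)=16 g(16,-12)=120 g(16,-10)=559 g(16,-8)=1804 g(16,-6)=4248 g(16,-4)=7448 g(16,-2)=9620 g(16,0)=8502 g(16,2)=3432
t=17: g(17,-17)=1 g(17,-15)=17 g(17,-13)=136 g(17,-11)=679 g(17,-9)=2363 g(17,-7)=6052 g(17,-5)=11696 g(17,-3)=17068 g(17,-1)=18122 g(17,1)=11934
t=18: g(18,-18)=1 g(18,-16)=18 g(18,-14)=153 g(18,-12)=815 g(18,-10)=3042 g(18,-8)=8415 g(18,-6)=17748 g(18,-4)=28764 g(18,-2)=35190 g(18,0)=30056 g(18,2)=11934
t=19: g(19,-19)=1 g(19,-17)=19 g(19,-15)=171 g(19,-13)=968 g(19,-11)=3857 g(19,-9)=11457 g(19,-7)=26163 g(19,-5)=46512 g(19,-3)=63954 g(19,-1)=65246 g(19,1)=41990
t=20: g(20,-20)=1 g(20,-18)=20 g(20,-16)=190 g(20,-14)=1139 g(20,-12)=4825 g(20,-10)=15314 g(20,-8)=37620 g(20,-6)=72675 g(20,-4)=110466 g(20,-2)=129200 g(20,0)=107236 g(20,2)=41990
t=21: g(21,-21)=1 g(21,-19)=21 g(21,-17)=210 g(21,-15)=1329 g(21,-13)=5964 g(21,-11)=20139 g(21,-9)=52934 g(21,-7)=110295 g(21,-5)=183141 g(21,-3)=239666 g(21,-1)=236436 g(21,1)=149226
t=22: g(22,-22)=1 g(22,-20)=22 g(22,-18)=231 g(22,-16)=1539 g(22,-14)=7293 g(22,-12)=26103 g(22,-10)=73073 g(22,-8)=163229 g(22,-6)=293436 g(22,-4)=422807 g(22,-2)=476102 g(22,0)=385662 g(22,2)=149226
t=23: g(23,-23)=1 g(23,-21)=23 g(23,-19)=253 g(23,-17)=1770 g(23,-15)=8832 g(23,-13)=33396 g(23,-11)=99176 g(23,-9)=236302 g(23,-7)=456665 g(23,-5)=716243 g(23,-3)=898909 g(23,-1)=861764 g(23,1)=534888
t=24: g(24,-24)=1 g(24,-22)=24 g(24,-20)=276 g(24,-18)=2023 g(24,-16)=10602 g(24,-14)=42228 g(24,-12)=132572 g(24,-10)=335478 g(24,-8)=692967 g(24,-6)=1172908 g(24,-4)=1615152 g(24,-2)=1760673 g(24,0)=1396652 g(24,2)=534888
t=25: g(25,-25)=1 g(25,-23)=25 g(25,-21)=300 g(25,-19)=2299 g(25,-17)=12625 g(25,-15)=52830 g(25,-13)=174800 g(25,-11)=468050 g(25,-9)=1028445 g(25,-7)=1865875 g(25,-5)=2788060 g(25,-3)=3375825 g(25,-1)=3157325 g(25,1)=1931540
t=26: g(26,-26)=1 g(26,-24)=26 g(26,-22)=325 g(26,-20)=2599 g(26,-18)=14924 g(26,-16)=65455 g(26,-14)=227630 g(26,-12)=642850 g(26,-10)=1496495 g(26,-8)=2894320 g(26,-6)=4653935 g(26,-4)=6163885 g(26,-2)=6533150 g(26,0)=5088865 g(26,2)=1931540
t=27: g(27,-27)=1 g(27,-25)=27 g(27,-23)=351 g(27,-21)=2924 g(27,-19)=17523 g(27,-17)=80379 g(27,-15)=293085 g(27,-13)=870480 g(27,-11)=2139345 g(27,-9)=4390815 g(27,-7)=7548255 g(27,-5)=10817820 g(27,-3)=12697035 g(27,-1)=11622015 g(27,1)=7020405
Paths never hitting 3: Σ_s g(27,s) = 57500460
Paths hitting 3: 2^27 - 57500460 = 76717268
P = 76717268/134217728 = 19179317/33554432

Answer: 19179317/33554432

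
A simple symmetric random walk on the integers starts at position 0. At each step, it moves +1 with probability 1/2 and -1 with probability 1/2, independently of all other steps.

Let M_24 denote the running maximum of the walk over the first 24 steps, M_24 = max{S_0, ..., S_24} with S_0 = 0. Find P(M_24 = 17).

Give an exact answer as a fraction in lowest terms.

Let M_24 = max(S_0,...,S_24). Use the reflection principle: for j ≥ 1, #{paths with M_24 ≥ j} = #{S_24 ≥ j} + #{S_24 ≥ j+1}.
By reflection, #{M_24 ≥ 17} = #{S_24 ≥ 17} + #{S_24 ≥ 18} = 2325 + 2325 = 4650.
#{M_24 ≥ 18} = #{S_24 ≥ 18} + #{S_24 ≥ 19} = 2325 + 301 = 2626.
#{M_24 = 17} = 4650 - 2626 = 2024.
P(M_24 = 17) = 2024/16777216 = 253/2097152

Answer: 253/2097152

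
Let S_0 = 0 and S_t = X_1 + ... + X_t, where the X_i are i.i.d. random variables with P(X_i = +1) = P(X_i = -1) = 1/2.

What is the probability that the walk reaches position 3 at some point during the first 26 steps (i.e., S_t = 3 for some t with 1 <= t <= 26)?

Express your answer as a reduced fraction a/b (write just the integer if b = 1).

Answer: 1168527/2097152

Derivation:
Count via complement. Let g(t,s) = #length-t paths at position s with S_1..S_t all ≠ 3.
g(t,s) = g(t-1,s-1) + g(t-1,s+1) for s ≠ 3; g(t,3) = 0.
t=0: g(0,0)=1
t=1: g(1,-1)=1 g(1,1)=1
t=2: g(2,-2)=1 g(2,0)=2 g(2,2)=1
t=3: g(3,-3)=1 g(3,-1)=3 g(3,1)=3
t=4: g(4,-4)=1 g(4,-2)=4 g(4,0)=6 g(4,2)=3
t=5: g(5,-5)=1 g(5,-3)=5 g(5,-1)=10 g(5,1)=9
t=6: g(6,-6)=1 g(6,-4)=6 g(6,-2)=15 g(6,0)=19 g(6,2)=9
t=7: g(7,-7)=1 g(7,-5)=7 g(7,-3)=21 g(7,-1)=34 g(7,1)=28
t=8: g(8,-8)=1 g(8,-6)=8 g(8,-4)=28 g(8,-2)=55 g(8,0)=62 g(8,2)=28
t=9: g(9,-9)=1 g(9,-7)=9 g(9,-5)=36 g(9,-3)=83 g(9,-1)=117 g(9,1)=90
t=10: g(10,-10)=1 g(10,-8)=10 g(10,-6)=45 g(10,-4)=119 g(10,-2)=200 g(10,0)=207 g(10,2)=90
t=11: g(11,-11)=1 g(11,-9)=11 g(11,-7)=55 g(11,-5)=164 g(11,-3)=319 g(11,-1)=407 g(11,1)=297
t=12: g(12,-12)=1 g(12,-10)=12 g(12,-8)=66 g(12,-6)=219 g(12,-4)=483 g(12,-2)=726 g(12,0)=704 g(12,2)=297
t=13: g(13,-13)=1 g(13,-11)=13 g(13,-9)=78 g(13,-7)=285 g(13,-5)=702 g(13,-3)=1209 g(13,-1)=1430 g(13,1)=1001
t=14: g(14,-14)=1 g(14,-12)=14 g(14,-10)=91 g(14,-8)=363 g(14,-6)=987 g(14,-4)=1911 g(14,-2)=2639 g(14,0)=2431 g(14,2)=1001
t=15: g(15,-15)=1 g(15,-13)=15 g(15,-11)=105 g(15,-9)=454 g(15,-7)=1350 g(15,-5)=2898 g(15,-3)=4550 g(15,-1)=5070 g(15,1)=3432
t=16: g(16,-16)=1 g(16,-14)=16 g(16,-12)=120 g(16,-10)=559 g(16,-8)=1804 g(16,-6)=4248 g(16,-4)=7448 g(16,-2)=9620 g(16,0)=8502 g(16,2)=3432
t=17: g(17,-17)=1 g(17,-15)=17 g(17,-13)=136 g(17,-11)=679 g(17,-9)=2363 g(17,-7)=6052 g(17,-5)=11696 g(17,-3)=17068 g(17,-1)=18122 g(17,1)=11934
t=18: g(18,-18)=1 g(18,-16)=18 g(18,-14)=153 g(18,-12)=815 g(18,-10)=3042 g(18,-8)=8415 g(18,-6)=17748 g(18,-4)=28764 g(18,-2)=35190 g(18,0)=30056 g(18,2)=11934
t=19: g(19,-19)=1 g(19,-17)=19 g(19,-15)=171 g(19,-13)=968 g(19,-11)=3857 g(19,-9)=11457 g(19,-7)=26163 g(19,-5)=46512 g(19,-3)=63954 g(19,-1)=65246 g(19,1)=41990
t=20: g(20,-20)=1 g(20,-18)=20 g(20,-16)=190 g(20,-14)=1139 g(20,-12)=4825 g(20,-10)=15314 g(20,-8)=37620 g(20,-6)=72675 g(20,-4)=110466 g(20,-2)=129200 g(20,0)=107236 g(20,2)=41990
t=21: g(21,-21)=1 g(21,-19)=21 g(21,-17)=210 g(21,-15)=1329 g(21,-13)=5964 g(21,-11)=20139 g(21,-9)=52934 g(21,-7)=110295 g(21,-5)=183141 g(21,-3)=239666 g(21,-1)=236436 g(21,1)=149226
t=22: g(22,-22)=1 g(22,-20)=22 g(22,-18)=231 g(22,-16)=1539 g(22,-14)=7293 g(22,-12)=26103 g(22,-10)=73073 g(22,-8)=163229 g(22,-6)=293436 g(22,-4)=422807 g(22,-2)=476102 g(22,0)=385662 g(22,2)=149226
t=23: g(23,-23)=1 g(23,-21)=23 g(23,-19)=253 g(23,-17)=1770 g(23,-15)=8832 g(23,-13)=33396 g(23,-11)=99176 g(23,-9)=236302 g(23,-7)=456665 g(23,-5)=716243 g(23,-3)=898909 g(23,-1)=861764 g(23,1)=534888
t=24: g(24,-24)=1 g(24,-22)=24 g(24,-20)=276 g(24,-18)=2023 g(24,-16)=10602 g(24,-14)=42228 g(24,-12)=132572 g(24,-10)=335478 g(24,-8)=692967 g(24,-6)=1172908 g(24,-4)=1615152 g(24,-2)=1760673 g(24,0)=1396652 g(24,2)=534888
t=25: g(25,-25)=1 g(25,-23)=25 g(25,-21)=300 g(25,-19)=2299 g(25,-17)=12625 g(25,-15)=52830 g(25,-13)=174800 g(25,-11)=468050 g(25,-9)=1028445 g(25,-7)=1865875 g(25,-5)=2788060 g(25,-3)=3375825 g(25,-1)=3157325 g(25,1)=1931540
t=26: g(26,-26)=1 g(26,-24)=26 g(26,-22)=325 g(26,-20)=2599 g(26,-18)=14924 g(26,-16)=65455 g(26,-14)=227630 g(26,-12)=642850 g(26,-10)=1496495 g(26,-8)=2894320 g(26,-6)=4653935 g(26,-4)=6163885 g(26,-2)=6533150 g(26,0)=5088865 g(26,2)=1931540
Paths never hitting 3: Σ_s g(26,s) = 29716000
Paths hitting 3: 2^26 - 29716000 = 37392864
P = 37392864/67108864 = 1168527/2097152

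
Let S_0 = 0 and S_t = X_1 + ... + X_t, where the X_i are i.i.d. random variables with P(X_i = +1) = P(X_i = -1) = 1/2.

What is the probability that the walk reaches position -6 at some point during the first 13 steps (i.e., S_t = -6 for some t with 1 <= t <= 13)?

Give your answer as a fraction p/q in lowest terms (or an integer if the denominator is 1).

Answer: 189/2048

Derivation:
Count via complement. Let g(t,s) = #length-t paths at position s with S_1..S_t all ≠ -6.
g(t,s) = g(t-1,s-1) + g(t-1,s+1) for s ≠ -6; g(t,-6) = 0.
t=0: g(0,0)=1
t=1: g(1,-1)=1 g(1,1)=1
t=2: g(2,-2)=1 g(2,0)=2 g(2,2)=1
t=3: g(3,-3)=1 g(3,-1)=3 g(3,1)=3 g(3,3)=1
t=4: g(4,-4)=1 g(4,-2)=4 g(4,0)=6 g(4,2)=4 g(4,4)=1
t=5: g(5,-5)=1 g(5,-3)=5 g(5,-1)=10 g(5,1)=10 g(5,3)=5 g(5,5)=1
t=6: g(6,-4)=6 g(6,-2)=15 g(6,0)=20 g(6,2)=15 g(6,4)=6 g(6,6)=1
t=7: g(7,-5)=6 g(7,-3)=21 g(7,-1)=35 g(7,1)=35 g(7,3)=21 g(7,5)=7 g(7,7)=1
t=8: g(8,-4)=27 g(8,-2)=56 g(8,0)=70 g(8,2)=56 g(8,4)=28 g(8,6)=8 g(8,8)=1
t=9: g(9,-5)=27 g(9,-3)=83 g(9,-1)=126 g(9,1)=126 g(9,3)=84 g(9,5)=36 g(9,7)=9 g(9,9)=1
t=10: g(10,-4)=110 g(10,-2)=209 g(10,0)=252 g(10,2)=210 g(10,4)=120 g(10,6)=45 g(10,8)=10 g(10,10)=1
t=11: g(11,-5)=110 g(11,-3)=319 g(11,-1)=461 g(11,1)=462 g(11,3)=330 g(11,5)=165 g(11,7)=55 g(11,9)=11 g(11,11)=1
t=12: g(12,-4)=429 g(12,-2)=780 g(12,0)=923 g(12,2)=792 g(12,4)=495 g(12,6)=220 g(12,8)=66 g(12,10)=12 g(12,12)=1
t=13: g(13,-5)=429 g(13,-3)=1209 g(13,-1)=1703 g(13,1)=1715 g(13,3)=1287 g(13,5)=715 g(13,7)=286 g(13,9)=78 g(13,11)=13 g(13,13)=1
Paths never hitting -6: Σ_s g(13,s) = 7436
Paths hitting -6: 2^13 - 7436 = 756
P = 756/8192 = 189/2048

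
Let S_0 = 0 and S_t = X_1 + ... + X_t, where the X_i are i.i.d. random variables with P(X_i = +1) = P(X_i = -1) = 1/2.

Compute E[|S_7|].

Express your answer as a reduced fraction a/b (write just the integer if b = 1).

Answer: 35/16

Derivation:
S_7 takes values m ≡ 1 (mod 2) with |m| ≤ 7; P(S_7=m) = C(7,(7+m)/2)/2^7.
Total paths: 2^7 = 128
Distribution: P(S=-7)=1/128, P(S=-5)=7/128, P(S=-3)=21/128, P(S=-1)=35/128, P(S=1)=35/128, P(S=3)=21/128, P(S=5)=7/128, P(S=7)=1/128
E[|S_7|] = Σ_m |m|·P(S_7=m) = 280/128 = 35/16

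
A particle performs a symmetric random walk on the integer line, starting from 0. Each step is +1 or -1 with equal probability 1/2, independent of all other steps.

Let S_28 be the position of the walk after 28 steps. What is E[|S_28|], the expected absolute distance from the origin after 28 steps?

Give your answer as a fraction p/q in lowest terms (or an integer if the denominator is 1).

S_28 takes values m ≡ 0 (mod 2) with |m| ≤ 28; P(S_28=m) = C(28,(28+m)/2)/2^28.
Total paths: 2^28 = 268435456
Distribution: P(S=-28)=1/268435456, P(S=-26)=28/268435456, P(S=-24)=378/268435456, P(S=-22)=3276/268435456, P(S=-20)=20475/268435456, P(S=-18)=98280/268435456, P(S=-16)=376740/268435456, P(S=-14)=1184040/268435456, P(S=-12)=3108105/268435456, P(S=-10)=6906900/268435456, P(S=-8)=13123110/268435456, P(S=-6)=21474180/268435456, P(S=-4)=30421755/268435456, P(S=-2)=37442160/268435456, P(S=0)=40116600/268435456, P(S=2)=37442160/268435456, P(S=4)=30421755/268435456, P(S=6)=21474180/268435456, P(S=8)=13123110/268435456, P(S=10)=6906900/268435456, P(S=12)=3108105/268435456, P(S=14)=1184040/268435456, P(S=16)=376740/268435456, P(S=18)=98280/268435456, P(S=20)=20475/268435456, P(S=22)=3276/268435456, P(S=24)=378/268435456, P(S=26)=28/268435456, P(S=28)=1/268435456
E[|S_28|] = Σ_m |m|·P(S_28=m) = 1123264800/268435456 = 35102025/8388608

Answer: 35102025/8388608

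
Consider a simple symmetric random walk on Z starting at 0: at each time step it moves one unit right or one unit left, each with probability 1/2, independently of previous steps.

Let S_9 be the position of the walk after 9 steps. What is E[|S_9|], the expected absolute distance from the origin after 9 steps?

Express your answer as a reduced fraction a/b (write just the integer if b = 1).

S_9 takes values m ≡ 1 (mod 2) with |m| ≤ 9; P(S_9=m) = C(9,(9+m)/2)/2^9.
Total paths: 2^9 = 512
Distribution: P(S=-9)=1/512, P(S=-7)=9/512, P(S=-5)=36/512, P(S=-3)=84/512, P(S=-1)=126/512, P(S=1)=126/512, P(S=3)=84/512, P(S=5)=36/512, P(S=7)=9/512, P(S=9)=1/512
E[|S_9|] = Σ_m |m|·P(S_9=m) = 1260/512 = 315/128

Answer: 315/128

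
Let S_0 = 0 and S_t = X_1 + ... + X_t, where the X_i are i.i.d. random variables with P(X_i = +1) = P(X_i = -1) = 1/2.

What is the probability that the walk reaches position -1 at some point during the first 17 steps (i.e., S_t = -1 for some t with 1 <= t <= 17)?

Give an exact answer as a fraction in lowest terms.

Answer: 53381/65536

Derivation:
Count via complement. Let g(t,s) = #length-t paths at position s with S_1..S_t all ≠ -1.
g(t,s) = g(t-1,s-1) + g(t-1,s+1) for s ≠ -1; g(t,-1) = 0.
t=0: g(0,0)=1
t=1: g(1,1)=1
t=2: g(2,0)=1 g(2,2)=1
t=3: g(3,1)=2 g(3,3)=1
t=4: g(4,0)=2 g(4,2)=3 g(4,4)=1
t=5: g(5,1)=5 g(5,3)=4 g(5,5)=1
t=6: g(6,0)=5 g(6,2)=9 g(6,4)=5 g(6,6)=1
t=7: g(7,1)=14 g(7,3)=14 g(7,5)=6 g(7,7)=1
t=8: g(8,0)=14 g(8,2)=28 g(8,4)=20 g(8,6)=7 g(8,8)=1
t=9: g(9,1)=42 g(9,3)=48 g(9,5)=27 g(9,7)=8 g(9,9)=1
t=10: g(10,0)=42 g(10,2)=90 g(10,4)=75 g(10,6)=35 g(10,8)=9 g(10,10)=1
t=11: g(11,1)=132 g(11,3)=165 g(11,5)=110 g(11,7)=44 g(11,9)=10 g(11,11)=1
t=12: g(12,0)=132 g(12,2)=297 g(12,4)=275 g(12,6)=154 g(12,8)=54 g(12,10)=11 g(12,12)=1
t=13: g(13,1)=429 g(13,3)=572 g(13,5)=429 g(13,7)=208 g(13,9)=65 g(13,11)=12 g(13,13)=1
t=14: g(14,0)=429 g(14,2)=1001 g(14,4)=1001 g(14,6)=637 g(14,8)=273 g(14,10)=77 g(14,12)=13 g(14,14)=1
t=15: g(15,1)=1430 g(15,3)=2002 g(15,5)=1638 g(15,7)=910 g(15,9)=350 g(15,11)=90 g(15,13)=14 g(15,15)=1
t=16: g(16,0)=1430 g(16,2)=3432 g(16,4)=3640 g(16,6)=2548 g(16,8)=1260 g(16,10)=440 g(16,12)=104 g(16,14)=15 g(16,16)=1
t=17: g(17,1)=4862 g(17,3)=7072 g(17,5)=6188 g(17,7)=3808 g(17,9)=1700 g(17,11)=544 g(17,13)=119 g(17,15)=16 g(17,17)=1
Paths never hitting -1: Σ_s g(17,s) = 24310
Paths hitting -1: 2^17 - 24310 = 106762
P = 106762/131072 = 53381/65536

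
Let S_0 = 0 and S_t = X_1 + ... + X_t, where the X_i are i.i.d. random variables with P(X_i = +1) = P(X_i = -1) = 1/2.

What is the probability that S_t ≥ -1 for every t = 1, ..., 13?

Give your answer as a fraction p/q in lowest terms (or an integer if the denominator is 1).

Answer: 429/1024

Derivation:
Let f(t,s) = #length-t paths at position s with S_1..S_t all ≥ -1.
f(t,s) = f(t-1,s-1) + f(t-1,s+1) for s ≥ -1; f(t,s) = 0 for s < -1.
t=0: f(0,0)=1
t=1: f(1,-1)=1 f(1,1)=1
t=2: f(2,0)=2 f(2,2)=1
t=3: f(3,-1)=2 f(3,1)=3 f(3,3)=1
t=4: f(4,0)=5 f(4,2)=4 f(4,4)=1
t=5: f(5,-1)=5 f(5,1)=9 f(5,3)=5 f(5,5)=1
t=6: f(6,0)=14 f(6,2)=14 f(6,4)=6 f(6,6)=1
t=7: f(7,-1)=14 f(7,1)=28 f(7,3)=20 f(7,5)=7 f(7,7)=1
t=8: f(8,0)=42 f(8,2)=48 f(8,4)=27 f(8,6)=8 f(8,8)=1
t=9: f(9,-1)=42 f(9,1)=90 f(9,3)=75 f(9,5)=35 f(9,7)=9 f(9,9)=1
t=10: f(10,0)=132 f(10,2)=165 f(10,4)=110 f(10,6)=44 f(10,8)=10 f(10,10)=1
t=11: f(11,-1)=132 f(11,1)=297 f(11,3)=275 f(11,5)=154 f(11,7)=54 f(11,9)=11 f(11,11)=1
t=12: f(12,0)=429 f(12,2)=572 f(12,4)=429 f(12,6)=208 f(12,8)=65 f(12,10)=12 f(12,12)=1
t=13: f(13,-1)=429 f(13,1)=1001 f(13,3)=1001 f(13,5)=637 f(13,7)=273 f(13,9)=77 f(13,11)=13 f(13,13)=1
Σ_s f(13,s) = 3432
P = 3432/8192 = 429/1024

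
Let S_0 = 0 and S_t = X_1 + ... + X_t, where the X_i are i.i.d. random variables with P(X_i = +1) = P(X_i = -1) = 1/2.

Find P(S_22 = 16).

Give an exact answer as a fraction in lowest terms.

To reach position 16 after 22 steps: need 19 steps of +1 and 3 of -1.
Favorable paths: C(22,19) = 1540
Total paths: 2^22 = 4194304
P = 1540/4194304 = 385/1048576

Answer: 385/1048576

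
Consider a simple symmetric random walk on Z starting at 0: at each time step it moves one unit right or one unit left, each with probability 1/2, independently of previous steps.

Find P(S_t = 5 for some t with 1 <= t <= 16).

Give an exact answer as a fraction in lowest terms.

Answer: 6885/32768

Derivation:
Count via complement. Let g(t,s) = #length-t paths at position s with S_1..S_t all ≠ 5.
g(t,s) = g(t-1,s-1) + g(t-1,s+1) for s ≠ 5; g(t,5) = 0.
t=0: g(0,0)=1
t=1: g(1,-1)=1 g(1,1)=1
t=2: g(2,-2)=1 g(2,0)=2 g(2,2)=1
t=3: g(3,-3)=1 g(3,-1)=3 g(3,1)=3 g(3,3)=1
t=4: g(4,-4)=1 g(4,-2)=4 g(4,0)=6 g(4,2)=4 g(4,4)=1
t=5: g(5,-5)=1 g(5,-3)=5 g(5,-1)=10 g(5,1)=10 g(5,3)=5
t=6: g(6,-6)=1 g(6,-4)=6 g(6,-2)=15 g(6,0)=20 g(6,2)=15 g(6,4)=5
t=7: g(7,-7)=1 g(7,-5)=7 g(7,-3)=21 g(7,-1)=35 g(7,1)=35 g(7,3)=20
t=8: g(8,-8)=1 g(8,-6)=8 g(8,-4)=28 g(8,-2)=56 g(8,0)=70 g(8,2)=55 g(8,4)=20
t=9: g(9,-9)=1 g(9,-7)=9 g(9,-5)=36 g(9,-3)=84 g(9,-1)=126 g(9,1)=125 g(9,3)=75
t=10: g(10,-10)=1 g(10,-8)=10 g(10,-6)=45 g(10,-4)=120 g(10,-2)=210 g(10,0)=251 g(10,2)=200 g(10,4)=75
t=11: g(11,-11)=1 g(11,-9)=11 g(11,-7)=55 g(11,-5)=165 g(11,-3)=330 g(11,-1)=461 g(11,1)=451 g(11,3)=275
t=12: g(12,-12)=1 g(12,-10)=12 g(12,-8)=66 g(12,-6)=220 g(12,-4)=495 g(12,-2)=791 g(12,0)=912 g(12,2)=726 g(12,4)=275
t=13: g(13,-13)=1 g(13,-11)=13 g(13,-9)=78 g(13,-7)=286 g(13,-5)=715 g(13,-3)=1286 g(13,-1)=1703 g(13,1)=1638 g(13,3)=1001
t=14: g(14,-14)=1 g(14,-12)=14 g(14,-10)=91 g(14,-8)=364 g(14,-6)=1001 g(14,-4)=2001 g(14,-2)=2989 g(14,0)=3341 g(14,2)=2639 g(14,4)=1001
t=15: g(15,-15)=1 g(15,-13)=15 g(15,-11)=105 g(15,-9)=455 g(15,-7)=1365 g(15,-5)=3002 g(15,-3)=4990 g(15,-1)=6330 g(15,1)=5980 g(15,3)=3640
t=16: g(16,-16)=1 g(16,-14)=16 g(16,-12)=120 g(16,-10)=560 g(16,-8)=1820 g(16,-6)=4367 g(16,-4)=7992 g(16,-2)=11320 g(16,0)=12310 g(16,2)=9620 g(16,4)=3640
Paths never hitting 5: Σ_s g(16,s) = 51766
Paths hitting 5: 2^16 - 51766 = 13770
P = 13770/65536 = 6885/32768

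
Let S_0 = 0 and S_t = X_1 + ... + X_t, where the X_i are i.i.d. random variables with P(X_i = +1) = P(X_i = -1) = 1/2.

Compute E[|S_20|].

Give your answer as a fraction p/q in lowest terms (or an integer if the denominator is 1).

Answer: 230945/65536

Derivation:
S_20 takes values m ≡ 0 (mod 2) with |m| ≤ 20; P(S_20=m) = C(20,(20+m)/2)/2^20.
Total paths: 2^20 = 1048576
Distribution: P(S=-20)=1/1048576, P(S=-18)=20/1048576, P(S=-16)=190/1048576, P(S=-14)=1140/1048576, P(S=-12)=4845/1048576, P(S=-10)=15504/1048576, P(S=-8)=38760/1048576, P(S=-6)=77520/1048576, P(S=-4)=125970/1048576, P(S=-2)=167960/1048576, P(S=0)=184756/1048576, P(S=2)=167960/1048576, P(S=4)=125970/1048576, P(S=6)=77520/1048576, P(S=8)=38760/1048576, P(S=10)=15504/1048576, P(S=12)=4845/1048576, P(S=14)=1140/1048576, P(S=16)=190/1048576, P(S=18)=20/1048576, P(S=20)=1/1048576
E[|S_20|] = Σ_m |m|·P(S_20=m) = 3695120/1048576 = 230945/65536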